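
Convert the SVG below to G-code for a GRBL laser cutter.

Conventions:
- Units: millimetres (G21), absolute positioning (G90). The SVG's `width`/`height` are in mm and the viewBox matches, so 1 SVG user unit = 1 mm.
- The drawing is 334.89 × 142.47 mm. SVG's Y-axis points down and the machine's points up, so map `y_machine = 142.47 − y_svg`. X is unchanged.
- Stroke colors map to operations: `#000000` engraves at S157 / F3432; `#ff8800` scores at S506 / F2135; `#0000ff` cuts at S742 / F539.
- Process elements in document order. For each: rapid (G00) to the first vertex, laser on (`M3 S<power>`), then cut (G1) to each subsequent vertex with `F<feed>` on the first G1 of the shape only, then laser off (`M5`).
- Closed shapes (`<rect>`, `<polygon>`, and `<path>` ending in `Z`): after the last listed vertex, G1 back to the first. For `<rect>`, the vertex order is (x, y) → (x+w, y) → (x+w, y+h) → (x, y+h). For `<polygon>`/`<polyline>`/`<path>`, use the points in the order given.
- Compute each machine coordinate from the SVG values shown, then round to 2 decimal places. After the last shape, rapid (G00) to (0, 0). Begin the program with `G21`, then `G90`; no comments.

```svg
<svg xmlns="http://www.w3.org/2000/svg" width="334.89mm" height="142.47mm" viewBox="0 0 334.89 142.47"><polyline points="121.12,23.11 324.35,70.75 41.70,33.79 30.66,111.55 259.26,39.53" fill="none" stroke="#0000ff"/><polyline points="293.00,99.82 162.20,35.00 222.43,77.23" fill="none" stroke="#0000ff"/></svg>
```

G21
G90
G00 X121.12 Y119.36
M3 S742
G1 X324.35 Y71.72 F539
G1 X41.70 Y108.68
G1 X30.66 Y30.92
G1 X259.26 Y102.94
M5
G00 X293.00 Y42.65
M3 S742
G1 X162.20 Y107.47 F539
G1 X222.43 Y65.24
M5
G00 X0.00 Y0.00

1 u = 1 mm; y_m = 142.47 − y.

[1] `<polyline>` open polyline, #0000ff→cut S742 F539: (121.12,119.36) → (324.35,71.72) → (41.70,108.68) → (30.66,30.92) → (259.26,102.94)

[2] `<polyline>` open polyline, #0000ff→cut S742 F539: (293.00,42.65) → (162.20,107.47) → (222.43,65.24)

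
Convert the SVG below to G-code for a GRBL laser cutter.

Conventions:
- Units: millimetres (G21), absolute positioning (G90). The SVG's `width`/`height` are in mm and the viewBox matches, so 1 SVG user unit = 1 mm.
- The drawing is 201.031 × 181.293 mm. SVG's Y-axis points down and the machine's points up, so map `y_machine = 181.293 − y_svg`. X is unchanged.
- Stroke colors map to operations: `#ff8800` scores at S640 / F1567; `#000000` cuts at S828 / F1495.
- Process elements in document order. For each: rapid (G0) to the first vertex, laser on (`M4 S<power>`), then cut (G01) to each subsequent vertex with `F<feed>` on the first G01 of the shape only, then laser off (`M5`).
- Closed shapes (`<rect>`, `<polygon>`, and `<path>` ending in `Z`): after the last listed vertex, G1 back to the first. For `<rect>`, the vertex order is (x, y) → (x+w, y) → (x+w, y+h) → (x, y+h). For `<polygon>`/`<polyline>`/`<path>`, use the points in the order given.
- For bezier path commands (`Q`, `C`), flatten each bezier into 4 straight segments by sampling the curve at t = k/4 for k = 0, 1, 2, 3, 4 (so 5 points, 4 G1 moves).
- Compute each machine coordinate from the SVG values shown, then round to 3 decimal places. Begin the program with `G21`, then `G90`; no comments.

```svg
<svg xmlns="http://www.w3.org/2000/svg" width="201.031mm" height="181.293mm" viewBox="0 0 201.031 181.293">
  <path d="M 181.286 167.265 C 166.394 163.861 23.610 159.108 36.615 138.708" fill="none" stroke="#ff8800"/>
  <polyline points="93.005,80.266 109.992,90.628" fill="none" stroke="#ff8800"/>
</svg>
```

1 u = 1 mm; y_m = 181.293 − y.

[1] `<path>` cubic bezier, #ff8800→score S640 F1567: (181.286,14.028) → (150.570,17.057) → (98.489,21.933) → (51.639,29.995) → (36.615,42.585)

[2] `<polyline>` line segment, #ff8800→score S640 F1567: (93.005,101.027) → (109.992,90.665)

G21
G90
G0 X181.286 Y14.028
M4 S640
G01 X150.570 Y17.057 F1567
G01 X98.489 Y21.933
G01 X51.639 Y29.995
G01 X36.615 Y42.585
M5
G0 X93.005 Y101.027
M4 S640
G01 X109.992 Y90.665 F1567
M5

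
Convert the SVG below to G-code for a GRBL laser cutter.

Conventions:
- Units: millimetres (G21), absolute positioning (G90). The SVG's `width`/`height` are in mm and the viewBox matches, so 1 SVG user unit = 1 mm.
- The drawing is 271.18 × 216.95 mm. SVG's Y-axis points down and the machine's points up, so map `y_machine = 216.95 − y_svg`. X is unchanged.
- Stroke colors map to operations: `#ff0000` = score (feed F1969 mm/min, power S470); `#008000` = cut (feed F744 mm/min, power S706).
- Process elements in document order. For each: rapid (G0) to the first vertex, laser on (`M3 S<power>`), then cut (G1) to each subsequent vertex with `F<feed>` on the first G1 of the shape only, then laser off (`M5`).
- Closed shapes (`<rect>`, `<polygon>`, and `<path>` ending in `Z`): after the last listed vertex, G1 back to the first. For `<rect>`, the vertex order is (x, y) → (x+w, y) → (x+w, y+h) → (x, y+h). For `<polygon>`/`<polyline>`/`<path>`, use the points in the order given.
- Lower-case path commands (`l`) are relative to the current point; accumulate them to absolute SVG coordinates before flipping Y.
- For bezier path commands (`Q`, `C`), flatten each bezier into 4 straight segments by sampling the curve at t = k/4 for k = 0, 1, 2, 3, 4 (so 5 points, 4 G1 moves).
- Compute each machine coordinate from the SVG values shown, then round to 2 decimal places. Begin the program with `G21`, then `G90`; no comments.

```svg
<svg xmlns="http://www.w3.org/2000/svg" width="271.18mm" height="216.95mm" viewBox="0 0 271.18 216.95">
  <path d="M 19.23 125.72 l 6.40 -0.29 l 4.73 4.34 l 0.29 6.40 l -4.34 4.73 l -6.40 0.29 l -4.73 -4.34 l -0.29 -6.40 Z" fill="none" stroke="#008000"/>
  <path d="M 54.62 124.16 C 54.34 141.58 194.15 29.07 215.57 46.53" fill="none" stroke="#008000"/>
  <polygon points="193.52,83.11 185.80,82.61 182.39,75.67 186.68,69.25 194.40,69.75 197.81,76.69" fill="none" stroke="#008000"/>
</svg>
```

G21
G90
G0 X19.23 Y91.23
M3 S706
G1 X25.63 Y91.52 F744
G1 X30.36 Y87.18
G1 X30.65 Y80.78
G1 X26.31 Y76.05
G1 X19.91 Y75.76
G1 X15.18 Y80.10
G1 X14.89 Y86.50
G1 X19.23 Y91.23
M5
G0 X54.62 Y92.79
M3 S706
G1 X76.64 Y100.03 F744
G1 X126.96 Y131.62
G1 X181.35 Y163.21
G1 X215.57 Y170.42
M5
G0 X193.52 Y133.84
M3 S706
G1 X185.80 Y134.34 F744
G1 X182.39 Y141.28
G1 X186.68 Y147.70
G1 X194.40 Y147.20
G1 X197.81 Y140.26
G1 X193.52 Y133.84
M5

1 u = 1 mm; y_m = 216.95 − y.

[1] `<path>` regular polygon, #008000→cut S706 F744: (19.23,91.23) → (25.63,91.52) → (30.36,87.18) → (30.65,80.78) → (26.31,76.05) → (19.91,75.76) → (15.18,80.10) → (14.89,86.50) → (19.23,91.23) (closed)

[2] `<path>` cubic bezier, #008000→cut S706 F744: (54.62,92.79) → (76.64,100.03) → (126.96,131.62) → (181.35,163.21) → (215.57,170.42)

[3] `<polygon>` regular polygon, #008000→cut S706 F744: (193.52,133.84) → (185.80,134.34) → (182.39,141.28) → (186.68,147.70) → (194.40,147.20) → (197.81,140.26) → (193.52,133.84) (closed)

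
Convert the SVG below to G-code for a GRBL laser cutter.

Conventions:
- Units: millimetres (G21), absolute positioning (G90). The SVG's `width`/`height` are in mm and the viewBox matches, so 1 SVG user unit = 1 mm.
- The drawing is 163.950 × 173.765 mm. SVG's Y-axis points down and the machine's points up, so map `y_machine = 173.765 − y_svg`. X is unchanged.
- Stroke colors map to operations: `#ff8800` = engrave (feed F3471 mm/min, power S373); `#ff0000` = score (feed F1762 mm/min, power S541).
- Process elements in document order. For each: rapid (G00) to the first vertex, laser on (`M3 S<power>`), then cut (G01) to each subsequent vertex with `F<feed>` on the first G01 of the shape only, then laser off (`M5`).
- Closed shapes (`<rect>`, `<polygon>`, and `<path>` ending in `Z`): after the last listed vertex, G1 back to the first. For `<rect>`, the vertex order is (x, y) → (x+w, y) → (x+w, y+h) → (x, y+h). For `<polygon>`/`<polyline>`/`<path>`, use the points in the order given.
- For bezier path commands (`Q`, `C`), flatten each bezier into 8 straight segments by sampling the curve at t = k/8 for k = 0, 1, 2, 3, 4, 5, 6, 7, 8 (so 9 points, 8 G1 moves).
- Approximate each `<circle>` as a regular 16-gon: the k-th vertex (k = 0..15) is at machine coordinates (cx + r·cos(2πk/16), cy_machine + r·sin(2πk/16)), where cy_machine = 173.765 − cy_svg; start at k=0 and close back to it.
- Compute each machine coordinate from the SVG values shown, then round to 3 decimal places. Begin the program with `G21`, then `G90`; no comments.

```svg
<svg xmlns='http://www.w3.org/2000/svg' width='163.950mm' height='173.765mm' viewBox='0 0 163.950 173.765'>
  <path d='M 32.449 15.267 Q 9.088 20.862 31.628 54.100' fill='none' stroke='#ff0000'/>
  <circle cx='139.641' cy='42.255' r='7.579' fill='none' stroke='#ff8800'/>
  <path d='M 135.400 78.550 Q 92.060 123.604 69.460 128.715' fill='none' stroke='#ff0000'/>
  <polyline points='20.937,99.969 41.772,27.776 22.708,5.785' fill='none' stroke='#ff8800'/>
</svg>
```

G21
G90
G00 X32.449 Y158.498
M3 S541
G01 X27.326 Y156.667 F1762
G01 X23.637 Y153.973
G01 X21.383 Y150.414
G01 X20.563 Y145.992
G01 X21.178 Y140.706
G01 X23.227 Y134.556
G01 X26.710 Y127.543
G01 X31.628 Y119.665
M5
G00 X147.220 Y131.510
M3 S373
G01 X146.643 Y134.410 F3471
G01 X145.000 Y136.869
G01 X142.541 Y138.512
G01 X139.641 Y139.089
G01 X136.741 Y138.512
G01 X134.282 Y136.869
G01 X132.639 Y134.410
G01 X132.062 Y131.510
G01 X132.639 Y128.610
G01 X134.282 Y126.151
G01 X136.741 Y124.508
G01 X139.641 Y123.931
G01 X142.541 Y124.508
G01 X145.000 Y126.151
G01 X146.643 Y128.610
G01 X147.220 Y131.510
M5
G00 X135.400 Y95.215
M3 S541
G01 X124.889 Y84.576 F1762
G01 X115.026 Y75.184
G01 X105.812 Y67.041
G01 X97.245 Y60.147
G01 X89.327 Y54.500
G01 X82.056 Y50.102
G01 X75.434 Y46.952
G01 X69.460 Y45.050
M5
G00 X20.937 Y73.796
M3 S373
G01 X41.772 Y145.989 F3471
G01 X22.708 Y167.980
M5

viewBox `0 0 163.950 173.765` with mm width/height → 1 unit = 1 mm. Flip: y_m = 173.765 − y_svg.

**Shape 1** — `<path>` quadratic bezier, stroke `#ff0000` → score (S541, F1762). Control points (SVG): P0=(32.449,15.267), P1=(9.088,20.862), P2=(31.628,54.100); sampled at t=k/8. Machine vertices: (32.449,158.498) → (27.326,156.667) → (23.637,153.973) → (21.383,150.414) → (20.563,145.992) → (21.178,140.706) → (23.227,134.556) → (26.710,127.543) → (31.628,119.665). Open path.

**Shape 2** — `<circle>` circle, stroke `#ff8800` → engrave (S373, F3471). Machine vertices: (147.220,131.510) → (146.643,134.410) → (145.000,136.869) → (142.541,138.512) → (139.641,139.089) → (136.741,138.512) → (134.282,136.869) → (132.639,134.410) → (132.062,131.510) → (132.639,128.610) → (134.282,126.151) → (136.741,124.508) → (139.641,123.931) → (142.541,124.508) → (145.000,126.151) → (146.643,128.610) → (147.220,131.510). Closed: final G1 returns to the first vertex.

**Shape 3** — `<path>` quadratic bezier, stroke `#ff0000` → score (S541, F1762). Control points (SVG): P0=(135.400,78.550), P1=(92.060,123.604), P2=(69.460,128.715); sampled at t=k/8. Machine vertices: (135.400,95.215) → (124.889,84.576) → (115.026,75.184) → (105.812,67.041) → (97.245,60.147) → (89.327,54.500) → (82.056,50.102) → (75.434,46.952) → (69.460,45.050). Open path.

**Shape 4** — `<polyline>` open polyline, stroke `#ff8800` → engrave (S373, F3471). Machine vertices: (20.937,73.796) → (41.772,145.989) → (22.708,167.980). Open path.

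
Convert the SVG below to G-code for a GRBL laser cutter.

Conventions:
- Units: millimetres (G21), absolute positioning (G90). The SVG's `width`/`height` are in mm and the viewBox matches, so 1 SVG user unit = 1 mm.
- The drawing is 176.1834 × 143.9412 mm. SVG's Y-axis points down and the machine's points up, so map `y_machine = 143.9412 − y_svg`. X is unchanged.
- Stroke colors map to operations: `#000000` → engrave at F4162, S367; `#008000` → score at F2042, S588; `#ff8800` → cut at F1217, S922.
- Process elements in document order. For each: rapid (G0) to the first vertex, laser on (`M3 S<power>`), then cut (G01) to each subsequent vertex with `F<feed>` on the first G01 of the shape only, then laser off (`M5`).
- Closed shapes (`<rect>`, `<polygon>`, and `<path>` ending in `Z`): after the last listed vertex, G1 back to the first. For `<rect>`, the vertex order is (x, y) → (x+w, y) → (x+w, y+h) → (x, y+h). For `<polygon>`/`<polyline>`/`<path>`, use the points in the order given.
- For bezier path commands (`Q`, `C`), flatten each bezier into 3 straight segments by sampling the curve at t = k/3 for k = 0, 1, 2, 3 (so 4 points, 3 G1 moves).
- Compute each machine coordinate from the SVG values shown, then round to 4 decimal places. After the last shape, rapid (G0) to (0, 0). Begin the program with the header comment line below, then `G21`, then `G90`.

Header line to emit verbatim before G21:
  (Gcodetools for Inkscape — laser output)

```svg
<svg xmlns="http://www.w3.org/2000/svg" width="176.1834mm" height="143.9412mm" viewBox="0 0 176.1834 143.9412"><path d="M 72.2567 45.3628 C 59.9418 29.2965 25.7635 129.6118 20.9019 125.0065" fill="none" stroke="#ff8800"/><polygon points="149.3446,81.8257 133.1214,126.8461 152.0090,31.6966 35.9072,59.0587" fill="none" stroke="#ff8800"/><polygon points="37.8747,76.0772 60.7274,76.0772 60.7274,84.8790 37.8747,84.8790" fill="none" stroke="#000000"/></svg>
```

viewBox `0 0 176.1834 143.9412` with mm width/height → 1 unit = 1 mm. Flip: y_m = 143.9412 − y_svg.

**Shape 1** — `<path>` cubic bezier, stroke `#ff8800` → cut (S922, F1217). Control points (SVG): P0=(72.2567,45.3628), P1=(59.9418,29.2965), P2=(25.7635,129.6118), P3=(20.9019,125.0065); sampled at t=k/3. Machine vertices: (72.2567,98.5784) → (54.5496,84.0472) → (33.6402,41.1066) → (20.9019,18.9347). Open path.

**Shape 2** — `<polygon>` closed polygon, stroke `#ff8800` → cut (S922, F1217). Machine vertices: (149.3446,62.1155) → (133.1214,17.0951) → (152.0090,112.2446) → (35.9072,84.8825) → (149.3446,62.1155). Closed: final G1 returns to the first vertex.

**Shape 3** — `<polygon>` rectangle, stroke `#000000` → engrave (S367, F4162). Machine vertices: (37.8747,67.8640) → (60.7274,67.8640) → (60.7274,59.0622) → (37.8747,59.0622) → (37.8747,67.8640). Closed: final G1 returns to the first vertex.

(Gcodetools for Inkscape — laser output)
G21
G90
G0 X72.2567 Y98.5784
M3 S922
G01 X54.5496 Y84.0472 F1217
G01 X33.6402 Y41.1066
G01 X20.9019 Y18.9347
M5
G0 X149.3446 Y62.1155
M3 S922
G01 X133.1214 Y17.0951 F1217
G01 X152.0090 Y112.2446
G01 X35.9072 Y84.8825
G01 X149.3446 Y62.1155
M5
G0 X37.8747 Y67.8640
M3 S367
G01 X60.7274 Y67.8640 F4162
G01 X60.7274 Y59.0622
G01 X37.8747 Y59.0622
G01 X37.8747 Y67.8640
M5
G0 X0.0000 Y0.0000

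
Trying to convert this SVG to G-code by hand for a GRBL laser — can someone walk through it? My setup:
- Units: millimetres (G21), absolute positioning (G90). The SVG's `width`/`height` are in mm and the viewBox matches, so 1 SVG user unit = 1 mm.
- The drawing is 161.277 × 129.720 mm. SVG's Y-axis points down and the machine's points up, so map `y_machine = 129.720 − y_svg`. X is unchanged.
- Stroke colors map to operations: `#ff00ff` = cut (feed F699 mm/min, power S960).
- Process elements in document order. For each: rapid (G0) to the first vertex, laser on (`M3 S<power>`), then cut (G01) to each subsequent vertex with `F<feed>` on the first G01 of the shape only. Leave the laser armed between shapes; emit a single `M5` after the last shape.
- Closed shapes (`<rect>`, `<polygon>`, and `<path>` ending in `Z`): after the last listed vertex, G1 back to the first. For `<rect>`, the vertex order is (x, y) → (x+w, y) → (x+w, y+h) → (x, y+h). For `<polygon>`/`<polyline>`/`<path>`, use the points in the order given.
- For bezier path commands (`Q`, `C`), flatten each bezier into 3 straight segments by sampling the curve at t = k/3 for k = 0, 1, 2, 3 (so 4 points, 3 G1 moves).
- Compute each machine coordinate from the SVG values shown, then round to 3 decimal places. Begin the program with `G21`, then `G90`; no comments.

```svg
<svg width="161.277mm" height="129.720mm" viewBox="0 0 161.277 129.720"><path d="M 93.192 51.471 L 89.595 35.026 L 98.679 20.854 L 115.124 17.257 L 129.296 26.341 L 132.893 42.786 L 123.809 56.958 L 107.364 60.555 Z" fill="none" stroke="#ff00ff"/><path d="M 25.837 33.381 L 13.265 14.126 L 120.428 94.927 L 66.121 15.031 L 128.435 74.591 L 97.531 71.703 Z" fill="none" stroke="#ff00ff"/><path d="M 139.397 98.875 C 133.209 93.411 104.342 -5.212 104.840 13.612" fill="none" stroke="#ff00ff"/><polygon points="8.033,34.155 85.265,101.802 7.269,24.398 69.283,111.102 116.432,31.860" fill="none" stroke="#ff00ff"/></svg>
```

Since the viewBox matches the mm dimensions, user units are millimetres directly. The only transform is the Y-flip y_m = 129.720 − y_svg.

Shape 1 is a regular polygon drawn with `<path>`. Its stroke #ff00ff means cut at S960, F699. After flipping Y the toolpath is (93.192,78.249) → (89.595,94.694) → (98.679,108.866) → (115.124,112.463) → (129.296,103.379) → (132.893,86.934) → (123.809,72.762) → (107.364,69.165) → (93.192,78.249), returning to the start.

Shape 2 is a closed polygon drawn with `<path>`. Its stroke #ff00ff means cut at S960, F699. After flipping Y the toolpath is (25.837,96.339) → (13.265,115.594) → (120.428,34.793) → (66.121,114.689) → (128.435,55.129) → (97.531,58.017) → (25.837,96.339), returning to the start.

Shape 3 is a cubic bezier drawn with `<path>`. Its stroke #ff00ff means cut at S960, F699. After flipping Y the toolpath is (139.397,30.845) → (127.577,59.562) → (112.203,103.583) → (104.840,116.108).

Shape 4 is a closed polygon drawn with `<polygon>`. Its stroke #ff00ff means cut at S960, F699. After flipping Y the toolpath is (8.033,95.565) → (85.265,27.918) → (7.269,105.322) → (69.283,18.618) → (116.432,97.860) → (8.033,95.565), returning to the start.

G21
G90
G0 X93.192 Y78.249
M3 S960
G01 X89.595 Y94.694 F699
G01 X98.679 Y108.866
G01 X115.124 Y112.463
G01 X129.296 Y103.379
G01 X132.893 Y86.934
G01 X123.809 Y72.762
G01 X107.364 Y69.165
G01 X93.192 Y78.249
G0 X25.837 Y96.339
M3 S960
G01 X13.265 Y115.594 F699
G01 X120.428 Y34.793
G01 X66.121 Y114.689
G01 X128.435 Y55.129
G01 X97.531 Y58.017
G01 X25.837 Y96.339
G0 X139.397 Y30.845
M3 S960
G01 X127.577 Y59.562 F699
G01 X112.203 Y103.583
G01 X104.840 Y116.108
G0 X8.033 Y95.565
M3 S960
G01 X85.265 Y27.918 F699
G01 X7.269 Y105.322
G01 X69.283 Y18.618
G01 X116.432 Y97.860
G01 X8.033 Y95.565
M5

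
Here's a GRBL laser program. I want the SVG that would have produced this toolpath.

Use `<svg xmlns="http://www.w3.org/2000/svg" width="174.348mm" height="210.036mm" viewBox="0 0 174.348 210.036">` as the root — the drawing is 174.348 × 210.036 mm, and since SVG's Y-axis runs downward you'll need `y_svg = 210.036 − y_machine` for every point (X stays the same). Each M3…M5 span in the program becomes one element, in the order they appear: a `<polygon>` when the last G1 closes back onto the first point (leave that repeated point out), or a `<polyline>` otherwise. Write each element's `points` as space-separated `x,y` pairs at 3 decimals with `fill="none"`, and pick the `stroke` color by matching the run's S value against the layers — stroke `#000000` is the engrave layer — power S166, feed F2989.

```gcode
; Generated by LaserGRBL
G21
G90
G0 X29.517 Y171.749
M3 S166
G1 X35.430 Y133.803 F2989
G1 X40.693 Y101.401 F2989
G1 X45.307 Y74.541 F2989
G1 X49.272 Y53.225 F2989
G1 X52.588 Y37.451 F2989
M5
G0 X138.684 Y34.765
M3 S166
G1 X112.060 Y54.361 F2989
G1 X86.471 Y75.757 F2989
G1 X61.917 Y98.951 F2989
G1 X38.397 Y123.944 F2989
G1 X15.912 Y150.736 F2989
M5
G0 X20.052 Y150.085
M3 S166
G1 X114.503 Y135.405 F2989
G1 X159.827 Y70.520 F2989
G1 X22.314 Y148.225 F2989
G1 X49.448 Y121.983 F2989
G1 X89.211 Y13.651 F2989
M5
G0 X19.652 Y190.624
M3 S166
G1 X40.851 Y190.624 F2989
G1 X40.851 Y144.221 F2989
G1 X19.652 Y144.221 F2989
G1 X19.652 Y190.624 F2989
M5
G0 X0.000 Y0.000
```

Each laser-on run becomes one SVG element. Flip Y back into SVG space with y_svg = 210.036 − y_machine. Every run uses S166, so all elements get stroke `#000000` (engrave).

Run 1: The run is open, so emit a `<polyline>` with points (Y-flipped): 29.517,38.287 35.430,76.233 40.693,108.635 45.307,135.495 49.272,156.811 52.588,172.585.

Run 2: The run is open, so emit a `<polyline>` with points (Y-flipped): 138.684,175.271 112.060,155.675 86.471,134.279 61.917,111.085 38.397,86.092 15.912,59.300.

Run 3: The run is open, so emit a `<polyline>` with points (Y-flipped): 20.052,59.951 114.503,74.631 159.827,139.516 22.314,61.811 49.448,88.053 89.211,196.385.

Run 4: The run returns to its start, so emit a `<polygon>` with points (Y-flipped): 19.652,19.412 40.851,19.412 40.851,65.815 19.652,65.815.

<svg xmlns="http://www.w3.org/2000/svg" width="174.348mm" height="210.036mm" viewBox="0 0 174.348 210.036">
  <polyline points="29.517,38.287 35.430,76.233 40.693,108.635 45.307,135.495 49.272,156.811 52.588,172.585" fill="none" stroke="#000000"/>
  <polyline points="138.684,175.271 112.060,155.675 86.471,134.279 61.917,111.085 38.397,86.092 15.912,59.300" fill="none" stroke="#000000"/>
  <polyline points="20.052,59.951 114.503,74.631 159.827,139.516 22.314,61.811 49.448,88.053 89.211,196.385" fill="none" stroke="#000000"/>
  <polygon points="19.652,19.412 40.851,19.412 40.851,65.815 19.652,65.815" fill="none" stroke="#000000"/>
</svg>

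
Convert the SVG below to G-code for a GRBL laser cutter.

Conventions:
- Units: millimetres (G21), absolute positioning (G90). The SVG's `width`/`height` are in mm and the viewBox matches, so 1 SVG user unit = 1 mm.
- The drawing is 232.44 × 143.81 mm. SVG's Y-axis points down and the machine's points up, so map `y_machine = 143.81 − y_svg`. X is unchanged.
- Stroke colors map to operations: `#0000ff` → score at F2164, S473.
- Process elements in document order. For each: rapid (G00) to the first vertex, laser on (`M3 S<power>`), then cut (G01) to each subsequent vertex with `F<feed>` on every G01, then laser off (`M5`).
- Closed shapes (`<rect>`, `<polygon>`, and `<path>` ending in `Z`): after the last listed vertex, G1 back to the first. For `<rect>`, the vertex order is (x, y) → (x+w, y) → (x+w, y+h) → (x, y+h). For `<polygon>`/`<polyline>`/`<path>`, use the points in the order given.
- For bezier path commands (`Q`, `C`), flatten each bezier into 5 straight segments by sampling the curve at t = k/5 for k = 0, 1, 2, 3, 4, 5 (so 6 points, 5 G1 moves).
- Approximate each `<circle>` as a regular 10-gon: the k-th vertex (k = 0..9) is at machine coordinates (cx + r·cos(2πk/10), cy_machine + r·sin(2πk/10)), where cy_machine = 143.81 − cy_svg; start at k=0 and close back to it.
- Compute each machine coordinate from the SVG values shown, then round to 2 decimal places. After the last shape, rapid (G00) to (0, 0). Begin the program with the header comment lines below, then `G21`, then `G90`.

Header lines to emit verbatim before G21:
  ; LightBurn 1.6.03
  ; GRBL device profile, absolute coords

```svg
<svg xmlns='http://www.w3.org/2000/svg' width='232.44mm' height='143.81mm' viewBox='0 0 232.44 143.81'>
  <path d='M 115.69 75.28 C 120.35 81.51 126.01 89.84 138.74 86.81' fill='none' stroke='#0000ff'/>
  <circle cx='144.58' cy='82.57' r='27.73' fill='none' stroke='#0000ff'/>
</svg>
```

Since the viewBox matches the mm dimensions, user units are millimetres directly. The only transform is the Y-flip y_m = 143.81 − y_svg.

Shape 1 is a cubic bezier drawn with `<path>`. Its stroke #0000ff means score at S473, F2164. After flipping Y the toolpath is (115.69,68.53) → (118.65,64.65) → (122.15,60.91) → (126.47,57.96) → (131.90,56.44) → (138.74,57.00).

Shape 2 is a circle drawn with `<circle>`. Its stroke #0000ff means score at S473, F2164. After flipping Y the toolpath is (172.31,61.24) → (167.01,77.54) → (153.15,87.61) → (136.01,87.61) → (122.15,77.54) → (116.85,61.24) → (122.15,44.94) → (136.01,34.87) → (153.15,34.87) → (167.01,44.94) → (172.31,61.24), returning to the start.

; LightBurn 1.6.03
; GRBL device profile, absolute coords
G21
G90
G00 X115.69 Y68.53
M3 S473
G01 X118.65 Y64.65 F2164
G01 X122.15 Y60.91 F2164
G01 X126.47 Y57.96 F2164
G01 X131.90 Y56.44 F2164
G01 X138.74 Y57.00 F2164
M5
G00 X172.31 Y61.24
M3 S473
G01 X167.01 Y77.54 F2164
G01 X153.15 Y87.61 F2164
G01 X136.01 Y87.61 F2164
G01 X122.15 Y77.54 F2164
G01 X116.85 Y61.24 F2164
G01 X122.15 Y44.94 F2164
G01 X136.01 Y34.87 F2164
G01 X153.15 Y34.87 F2164
G01 X167.01 Y44.94 F2164
G01 X172.31 Y61.24 F2164
M5
G00 X0.00 Y0.00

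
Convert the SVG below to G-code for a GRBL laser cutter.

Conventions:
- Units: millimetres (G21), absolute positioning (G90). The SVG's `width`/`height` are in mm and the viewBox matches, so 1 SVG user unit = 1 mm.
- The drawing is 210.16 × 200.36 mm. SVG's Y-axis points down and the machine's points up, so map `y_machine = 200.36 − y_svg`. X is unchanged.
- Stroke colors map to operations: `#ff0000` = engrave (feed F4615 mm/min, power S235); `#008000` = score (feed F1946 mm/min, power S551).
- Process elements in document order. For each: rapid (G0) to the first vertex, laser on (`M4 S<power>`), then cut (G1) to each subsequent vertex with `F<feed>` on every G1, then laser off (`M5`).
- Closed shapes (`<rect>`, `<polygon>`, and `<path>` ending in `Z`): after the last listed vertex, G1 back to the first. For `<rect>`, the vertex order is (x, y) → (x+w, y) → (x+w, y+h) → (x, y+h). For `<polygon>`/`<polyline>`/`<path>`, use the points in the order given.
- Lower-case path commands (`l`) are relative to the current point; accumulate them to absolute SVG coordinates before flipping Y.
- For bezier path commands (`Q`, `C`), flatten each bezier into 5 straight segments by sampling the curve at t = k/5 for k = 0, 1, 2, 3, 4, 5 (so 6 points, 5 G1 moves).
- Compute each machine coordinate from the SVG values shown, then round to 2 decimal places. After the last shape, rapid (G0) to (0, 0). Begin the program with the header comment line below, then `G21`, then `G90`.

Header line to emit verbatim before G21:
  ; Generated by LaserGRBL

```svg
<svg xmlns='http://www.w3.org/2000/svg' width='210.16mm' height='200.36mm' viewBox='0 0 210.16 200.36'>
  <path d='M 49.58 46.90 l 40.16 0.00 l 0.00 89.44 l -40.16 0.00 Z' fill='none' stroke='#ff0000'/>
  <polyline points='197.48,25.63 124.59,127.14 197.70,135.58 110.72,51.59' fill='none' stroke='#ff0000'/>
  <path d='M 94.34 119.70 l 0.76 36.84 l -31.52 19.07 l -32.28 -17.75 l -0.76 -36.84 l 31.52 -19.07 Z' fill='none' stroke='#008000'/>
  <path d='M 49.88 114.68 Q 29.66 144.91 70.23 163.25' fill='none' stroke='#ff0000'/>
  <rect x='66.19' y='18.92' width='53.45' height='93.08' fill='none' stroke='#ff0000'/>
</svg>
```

viewBox `0 0 210.16 200.36` with mm width/height → 1 unit = 1 mm. Flip: y_m = 200.36 − y_svg.

**Shape 1** — `<path>` rectangle, stroke `#ff0000` → engrave (S235, F4615). Machine vertices: (49.58,153.46) → (89.74,153.46) → (89.74,64.02) → (49.58,64.02) → (49.58,153.46). Closed: final G1 returns to the first vertex.

**Shape 2** — `<polyline>` open polyline, stroke `#ff0000` → engrave (S235, F4615). Machine vertices: (197.48,174.73) → (124.59,73.22) → (197.70,64.78) → (110.72,148.77). Open path.

**Shape 3** — `<path>` regular polygon, stroke `#008000` → score (S551, F1946). Machine vertices: (94.34,80.66) → (95.10,43.82) → (63.58,24.75) → (31.30,42.50) → (30.54,79.34) → (62.06,98.41) → (94.34,80.66). Closed: final G1 returns to the first vertex.

**Shape 4** — `<path>` quadratic bezier, stroke `#ff0000` → engrave (S235, F4615). Control points (SVG): P0=(49.88,114.68), P1=(29.66,144.91), P2=(70.23,163.25); sampled at t=k/5. Machine vertices: (49.88,85.68) → (44.22,74.06) → (43.43,63.40) → (47.50,53.68) → (56.43,44.92) → (70.23,37.11). Open path.

**Shape 5** — `<rect>` rectangle, stroke `#ff0000` → engrave (S235, F4615). Machine vertices: (66.19,181.44) → (119.64,181.44) → (119.64,88.36) → (66.19,88.36) → (66.19,181.44). Closed: final G1 returns to the first vertex.

; Generated by LaserGRBL
G21
G90
G0 X49.58 Y153.46
M4 S235
G1 X89.74 Y153.46 F4615
G1 X89.74 Y64.02 F4615
G1 X49.58 Y64.02 F4615
G1 X49.58 Y153.46 F4615
M5
G0 X197.48 Y174.73
M4 S235
G1 X124.59 Y73.22 F4615
G1 X197.70 Y64.78 F4615
G1 X110.72 Y148.77 F4615
M5
G0 X94.34 Y80.66
M4 S551
G1 X95.10 Y43.82 F1946
G1 X63.58 Y24.75 F1946
G1 X31.30 Y42.50 F1946
G1 X30.54 Y79.34 F1946
G1 X62.06 Y98.41 F1946
G1 X94.34 Y80.66 F1946
M5
G0 X49.88 Y85.68
M4 S235
G1 X44.22 Y74.06 F4615
G1 X43.43 Y63.40 F4615
G1 X47.50 Y53.68 F4615
G1 X56.43 Y44.92 F4615
G1 X70.23 Y37.11 F4615
M5
G0 X66.19 Y181.44
M4 S235
G1 X119.64 Y181.44 F4615
G1 X119.64 Y88.36 F4615
G1 X66.19 Y88.36 F4615
G1 X66.19 Y181.44 F4615
M5
G0 X0.00 Y0.00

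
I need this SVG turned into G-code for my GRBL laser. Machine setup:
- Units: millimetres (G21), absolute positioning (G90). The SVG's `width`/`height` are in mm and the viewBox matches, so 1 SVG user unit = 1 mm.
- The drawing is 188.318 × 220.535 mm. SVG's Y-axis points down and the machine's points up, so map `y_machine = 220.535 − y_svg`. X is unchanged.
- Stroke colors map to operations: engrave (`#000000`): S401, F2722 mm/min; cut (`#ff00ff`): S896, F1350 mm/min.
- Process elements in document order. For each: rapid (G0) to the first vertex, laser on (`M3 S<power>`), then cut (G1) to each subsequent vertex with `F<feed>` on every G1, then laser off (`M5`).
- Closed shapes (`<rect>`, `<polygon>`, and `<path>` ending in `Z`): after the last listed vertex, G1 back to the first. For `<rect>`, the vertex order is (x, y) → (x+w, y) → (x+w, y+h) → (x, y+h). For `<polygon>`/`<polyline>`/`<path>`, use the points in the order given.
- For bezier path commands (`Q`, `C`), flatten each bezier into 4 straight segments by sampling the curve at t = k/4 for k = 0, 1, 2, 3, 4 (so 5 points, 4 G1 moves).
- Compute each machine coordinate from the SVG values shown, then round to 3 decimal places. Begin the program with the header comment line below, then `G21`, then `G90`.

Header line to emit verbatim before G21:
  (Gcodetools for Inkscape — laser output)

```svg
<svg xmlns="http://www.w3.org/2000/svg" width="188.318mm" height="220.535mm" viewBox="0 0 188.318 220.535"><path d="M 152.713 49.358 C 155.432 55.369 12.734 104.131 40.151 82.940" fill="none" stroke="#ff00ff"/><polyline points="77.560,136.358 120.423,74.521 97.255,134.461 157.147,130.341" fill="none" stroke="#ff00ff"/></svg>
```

(Gcodetools for Inkscape — laser output)
G21
G90
G0 X152.713 Y171.177
M3 S896
G1 X132.417 Y160.414 F1350
G1 X87.170 Y144.185 F1350
G1 X46.555 Y133.057 F1350
G1 X40.151 Y137.595 F1350
M5
G0 X77.560 Y84.177
M3 S896
G1 X120.423 Y146.014 F1350
G1 X97.255 Y86.074 F1350
G1 X157.147 Y90.194 F1350
M5

viewBox `0 0 188.318 220.535` with mm width/height → 1 unit = 1 mm. Flip: y_m = 220.535 − y_svg.

**Shape 1** — `<path>` cubic bezier, stroke `#ff00ff` → cut (S896, F1350). Control points (SVG): P0=(152.713,49.358), P1=(155.432,55.369), P2=(12.734,104.131), P3=(40.151,82.940); sampled at t=k/4. Machine vertices: (152.713,171.177) → (132.417,160.414) → (87.170,144.185) → (46.555,133.057) → (40.151,137.595). Open path.

**Shape 2** — `<polyline>` open polyline, stroke `#ff00ff` → cut (S896, F1350). Machine vertices: (77.560,84.177) → (120.423,146.014) → (97.255,86.074) → (157.147,90.194). Open path.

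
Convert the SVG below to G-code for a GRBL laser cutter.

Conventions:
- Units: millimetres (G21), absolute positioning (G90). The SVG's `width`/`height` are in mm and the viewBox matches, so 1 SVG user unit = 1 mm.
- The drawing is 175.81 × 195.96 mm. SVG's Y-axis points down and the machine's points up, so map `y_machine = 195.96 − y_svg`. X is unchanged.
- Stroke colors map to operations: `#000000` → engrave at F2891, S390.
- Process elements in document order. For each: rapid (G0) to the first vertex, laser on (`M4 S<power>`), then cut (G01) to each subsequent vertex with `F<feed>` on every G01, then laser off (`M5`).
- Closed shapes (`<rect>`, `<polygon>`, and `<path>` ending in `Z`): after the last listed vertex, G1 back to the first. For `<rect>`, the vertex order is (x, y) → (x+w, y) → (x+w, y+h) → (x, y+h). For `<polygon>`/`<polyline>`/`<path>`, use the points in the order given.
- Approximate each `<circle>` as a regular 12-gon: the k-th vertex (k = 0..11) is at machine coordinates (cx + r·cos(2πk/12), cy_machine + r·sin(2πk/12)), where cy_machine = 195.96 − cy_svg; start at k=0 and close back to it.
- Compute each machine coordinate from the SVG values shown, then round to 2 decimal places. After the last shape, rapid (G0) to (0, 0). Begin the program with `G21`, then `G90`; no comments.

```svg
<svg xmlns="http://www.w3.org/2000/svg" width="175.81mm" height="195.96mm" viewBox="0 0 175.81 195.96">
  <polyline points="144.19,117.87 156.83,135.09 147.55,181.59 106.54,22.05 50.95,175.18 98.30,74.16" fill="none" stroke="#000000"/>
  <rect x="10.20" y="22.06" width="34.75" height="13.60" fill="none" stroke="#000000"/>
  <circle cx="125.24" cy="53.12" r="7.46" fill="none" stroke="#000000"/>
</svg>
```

G21
G90
G0 X144.19 Y78.09
M4 S390
G01 X156.83 Y60.87 F2891
G01 X147.55 Y14.37 F2891
G01 X106.54 Y173.91 F2891
G01 X50.95 Y20.78 F2891
G01 X98.30 Y121.80 F2891
M5
G0 X10.20 Y173.90
M4 S390
G01 X44.95 Y173.90 F2891
G01 X44.95 Y160.30 F2891
G01 X10.20 Y160.30 F2891
G01 X10.20 Y173.90 F2891
M5
G0 X132.70 Y142.84
M4 S390
G01 X131.70 Y146.57 F2891
G01 X128.97 Y149.30 F2891
G01 X125.24 Y150.30 F2891
G01 X121.51 Y149.30 F2891
G01 X118.78 Y146.57 F2891
G01 X117.78 Y142.84 F2891
G01 X118.78 Y139.11 F2891
G01 X121.51 Y136.38 F2891
G01 X125.24 Y135.38 F2891
G01 X128.97 Y136.38 F2891
G01 X131.70 Y139.11 F2891
G01 X132.70 Y142.84 F2891
M5
G0 X0.00 Y0.00

1 u = 1 mm; y_m = 195.96 − y.

[1] `<polyline>` open polyline, #000000→engrave S390 F2891: (144.19,78.09) → (156.83,60.87) → (147.55,14.37) → (106.54,173.91) → (50.95,20.78) → (98.30,121.80)

[2] `<rect>` rectangle, #000000→engrave S390 F2891: (10.20,173.90) → (44.95,173.90) → (44.95,160.30) → (10.20,160.30) → (10.20,173.90) (closed)

[3] `<circle>` circle, #000000→engrave S390 F2891: (132.70,142.84) → (131.70,146.57) → (128.97,149.30) → (125.24,150.30) → (121.51,149.30) → (118.78,146.57) → (117.78,142.84) → (118.78,139.11) → (121.51,136.38) → (125.24,135.38) → (128.97,136.38) → (131.70,139.11) → (132.70,142.84) (closed)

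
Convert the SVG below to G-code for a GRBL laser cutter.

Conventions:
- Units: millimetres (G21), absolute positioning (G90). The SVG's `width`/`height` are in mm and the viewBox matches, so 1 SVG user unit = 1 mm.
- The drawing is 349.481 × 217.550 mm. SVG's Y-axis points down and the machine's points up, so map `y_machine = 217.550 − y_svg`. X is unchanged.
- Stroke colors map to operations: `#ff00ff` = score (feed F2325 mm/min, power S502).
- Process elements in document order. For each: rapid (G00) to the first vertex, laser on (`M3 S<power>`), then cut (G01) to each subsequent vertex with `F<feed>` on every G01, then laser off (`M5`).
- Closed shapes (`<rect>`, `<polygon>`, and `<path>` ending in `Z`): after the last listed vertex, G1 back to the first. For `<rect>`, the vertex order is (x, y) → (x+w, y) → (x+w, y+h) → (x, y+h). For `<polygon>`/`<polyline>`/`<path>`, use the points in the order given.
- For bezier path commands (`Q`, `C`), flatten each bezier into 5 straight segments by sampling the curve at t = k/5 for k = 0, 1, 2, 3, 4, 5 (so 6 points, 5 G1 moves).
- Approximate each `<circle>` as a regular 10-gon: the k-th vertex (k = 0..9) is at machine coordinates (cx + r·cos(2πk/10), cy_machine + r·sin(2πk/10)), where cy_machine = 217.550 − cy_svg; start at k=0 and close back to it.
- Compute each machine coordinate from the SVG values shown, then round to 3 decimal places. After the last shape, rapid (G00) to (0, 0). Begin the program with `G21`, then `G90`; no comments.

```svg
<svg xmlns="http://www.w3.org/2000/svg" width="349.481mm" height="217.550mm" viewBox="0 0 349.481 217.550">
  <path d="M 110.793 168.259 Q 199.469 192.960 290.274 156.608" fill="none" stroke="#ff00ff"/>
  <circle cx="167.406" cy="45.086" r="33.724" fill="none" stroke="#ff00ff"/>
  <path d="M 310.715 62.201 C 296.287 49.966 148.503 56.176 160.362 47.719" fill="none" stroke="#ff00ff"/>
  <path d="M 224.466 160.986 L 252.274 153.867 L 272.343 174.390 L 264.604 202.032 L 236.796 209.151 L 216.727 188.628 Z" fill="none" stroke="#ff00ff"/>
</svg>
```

G21
G90
G00 X110.793 Y49.291
M3 S502
G01 X146.349 Y41.853 F2325
G01 X182.074 Y39.299 F2325
G01 X217.971 Y41.629 F2325
G01 X254.037 Y48.843 F2325
G01 X290.274 Y60.942 F2325
M5
G00 X201.130 Y172.464
M3 S502
G01 X194.689 Y192.286 F2325
G01 X177.827 Y204.537 F2325
G01 X156.985 Y204.537 F2325
G01 X140.123 Y192.286 F2325
G01 X133.682 Y172.464 F2325
G01 X140.123 Y152.642 F2325
G01 X156.985 Y140.391 F2325
G01 X177.827 Y140.391 F2325
G01 X194.689 Y152.642 F2325
G01 X201.130 Y172.464 F2325
M5
G00 X310.715 Y155.349
M3 S502
G01 X288.399 Y160.741 F2325
G01 X248.142 Y163.297 F2325
G01 X204.008 Y164.604 F2325
G01 X170.060 Y166.252 F2325
G01 X160.362 Y169.831 F2325
M5
G00 X224.466 Y56.564
M3 S502
G01 X252.274 Y63.683 F2325
G01 X272.343 Y43.160 F2325
G01 X264.604 Y15.518 F2325
G01 X236.796 Y8.399 F2325
G01 X216.727 Y28.922 F2325
G01 X224.466 Y56.564 F2325
M5
G00 X0.000 Y0.000

viewBox `0 0 349.481 217.550` with mm width/height → 1 unit = 1 mm. Flip: y_m = 217.550 − y_svg.

**Shape 1** — `<path>` quadratic bezier, stroke `#ff00ff` → score (S502, F2325). Control points (SVG): P0=(110.793,168.259), P1=(199.469,192.960), P2=(290.274,156.608); sampled at t=k/5. Machine vertices: (110.793,49.291) → (146.349,41.853) → (182.074,39.299) → (217.971,41.629) → (254.037,48.843) → (290.274,60.942). Open path.

**Shape 2** — `<circle>` circle, stroke `#ff00ff` → score (S502, F2325). Machine vertices: (201.130,172.464) → (194.689,192.286) → (177.827,204.537) → (156.985,204.537) → (140.123,192.286) → (133.682,172.464) → (140.123,152.642) → (156.985,140.391) → (177.827,140.391) → (194.689,152.642) → (201.130,172.464). Closed: final G1 returns to the first vertex.

**Shape 3** — `<path>` cubic bezier, stroke `#ff00ff` → score (S502, F2325). Control points (SVG): P0=(310.715,62.201), P1=(296.287,49.966), P2=(148.503,56.176), P3=(160.362,47.719); sampled at t=k/5. Machine vertices: (310.715,155.349) → (288.399,160.741) → (248.142,163.297) → (204.008,164.604) → (170.060,166.252) → (160.362,169.831). Open path.

**Shape 4** — `<path>` regular polygon, stroke `#ff00ff` → score (S502, F2325). Machine vertices: (224.466,56.564) → (252.274,63.683) → (272.343,43.160) → (264.604,15.518) → (236.796,8.399) → (216.727,28.922) → (224.466,56.564). Closed: final G1 returns to the first vertex.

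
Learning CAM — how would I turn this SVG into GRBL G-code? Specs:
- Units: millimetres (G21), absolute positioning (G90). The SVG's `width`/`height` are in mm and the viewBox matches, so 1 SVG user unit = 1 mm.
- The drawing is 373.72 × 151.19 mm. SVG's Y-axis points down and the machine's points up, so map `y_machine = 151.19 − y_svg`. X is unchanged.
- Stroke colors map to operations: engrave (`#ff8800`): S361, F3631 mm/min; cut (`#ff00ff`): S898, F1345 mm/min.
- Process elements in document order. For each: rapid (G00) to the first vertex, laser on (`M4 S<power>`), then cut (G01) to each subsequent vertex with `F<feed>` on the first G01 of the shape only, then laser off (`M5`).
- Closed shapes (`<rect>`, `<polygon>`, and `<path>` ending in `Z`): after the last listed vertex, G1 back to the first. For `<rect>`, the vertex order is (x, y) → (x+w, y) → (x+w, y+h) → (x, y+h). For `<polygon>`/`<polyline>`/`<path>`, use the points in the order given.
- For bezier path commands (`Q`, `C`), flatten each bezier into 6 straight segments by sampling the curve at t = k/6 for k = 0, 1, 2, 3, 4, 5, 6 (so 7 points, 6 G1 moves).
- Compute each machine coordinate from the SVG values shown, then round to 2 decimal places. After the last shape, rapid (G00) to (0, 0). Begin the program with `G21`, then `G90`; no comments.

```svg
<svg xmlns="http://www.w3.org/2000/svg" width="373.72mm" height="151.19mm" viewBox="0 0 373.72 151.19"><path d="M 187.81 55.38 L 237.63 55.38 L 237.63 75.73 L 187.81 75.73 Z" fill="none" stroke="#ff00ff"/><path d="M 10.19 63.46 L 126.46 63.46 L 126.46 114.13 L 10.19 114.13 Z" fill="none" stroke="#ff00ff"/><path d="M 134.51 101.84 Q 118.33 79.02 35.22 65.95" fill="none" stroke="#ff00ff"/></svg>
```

viewBox `0 0 373.72 151.19` with mm width/height → 1 unit = 1 mm. Flip: y_m = 151.19 − y_svg.

**Shape 1** — `<path>` rectangle, stroke `#ff00ff` → cut (S898, F1345). Machine vertices: (187.81,95.81) → (237.63,95.81) → (237.63,75.46) → (187.81,75.46) → (187.81,95.81). Closed: final G1 returns to the first vertex.

**Shape 2** — `<path>` rectangle, stroke `#ff00ff` → cut (S898, F1345). Machine vertices: (10.19,87.73) → (126.46,87.73) → (126.46,37.06) → (10.19,37.06) → (10.19,87.73). Closed: final G1 returns to the first vertex.

**Shape 3** — `<path>` quadratic bezier, stroke `#ff00ff` → cut (S898, F1345). Control points (SVG): P0=(134.51,101.84), P1=(118.33,79.02), P2=(35.22,65.95); sampled at t=k/6. Machine vertices: (134.51,49.35) → (127.26,56.69) → (116.29,63.48) → (101.60,69.73) → (83.19,75.44) → (61.06,80.61) → (35.22,85.24). Open path.

G21
G90
G00 X187.81 Y95.81
M4 S898
G01 X237.63 Y95.81 F1345
G01 X237.63 Y75.46
G01 X187.81 Y75.46
G01 X187.81 Y95.81
M5
G00 X10.19 Y87.73
M4 S898
G01 X126.46 Y87.73 F1345
G01 X126.46 Y37.06
G01 X10.19 Y37.06
G01 X10.19 Y87.73
M5
G00 X134.51 Y49.35
M4 S898
G01 X127.26 Y56.69 F1345
G01 X116.29 Y63.48
G01 X101.60 Y69.73
G01 X83.19 Y75.44
G01 X61.06 Y80.61
G01 X35.22 Y85.24
M5
G00 X0.00 Y0.00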